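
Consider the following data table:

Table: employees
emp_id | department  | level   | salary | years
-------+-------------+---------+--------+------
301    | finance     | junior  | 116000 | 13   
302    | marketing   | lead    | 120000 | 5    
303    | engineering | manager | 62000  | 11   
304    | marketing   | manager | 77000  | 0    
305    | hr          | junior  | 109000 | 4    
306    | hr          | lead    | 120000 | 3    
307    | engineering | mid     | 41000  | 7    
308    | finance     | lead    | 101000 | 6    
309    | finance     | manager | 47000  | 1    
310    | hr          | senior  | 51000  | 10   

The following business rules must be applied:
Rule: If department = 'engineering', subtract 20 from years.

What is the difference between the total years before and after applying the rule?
40

Step 1: Original sum of years = 60
Step 2: 2 records have department = 'engineering'
Step 3: Each affected record changes by -20
Step 4: Total change = 2 × -20 = -40
Step 5: New sum = 60 + -40 = 20
Step 6: Difference = |20 - 60| = 40
        (Sum decreased by 40)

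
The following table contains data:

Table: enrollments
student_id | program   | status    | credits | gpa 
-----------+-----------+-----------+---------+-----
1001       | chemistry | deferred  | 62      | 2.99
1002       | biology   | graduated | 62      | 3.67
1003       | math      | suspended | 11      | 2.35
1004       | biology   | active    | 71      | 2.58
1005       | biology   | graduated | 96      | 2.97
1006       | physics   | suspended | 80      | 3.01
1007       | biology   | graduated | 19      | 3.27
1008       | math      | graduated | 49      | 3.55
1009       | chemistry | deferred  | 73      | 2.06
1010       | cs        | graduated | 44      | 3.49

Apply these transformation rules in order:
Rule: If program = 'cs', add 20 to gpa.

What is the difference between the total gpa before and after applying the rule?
20.0

Step 1: Original sum of gpa = 29.94
Step 2: 1 records have program = 'cs'
Step 3: Each affected record changes by 20
Step 4: Total change = 1 × 20 = 20
Step 5: New sum = 29.94 + 20 = 49.94
Step 6: Difference = |49.94 - 29.94| = 20.0
        (Sum increased by 20.0)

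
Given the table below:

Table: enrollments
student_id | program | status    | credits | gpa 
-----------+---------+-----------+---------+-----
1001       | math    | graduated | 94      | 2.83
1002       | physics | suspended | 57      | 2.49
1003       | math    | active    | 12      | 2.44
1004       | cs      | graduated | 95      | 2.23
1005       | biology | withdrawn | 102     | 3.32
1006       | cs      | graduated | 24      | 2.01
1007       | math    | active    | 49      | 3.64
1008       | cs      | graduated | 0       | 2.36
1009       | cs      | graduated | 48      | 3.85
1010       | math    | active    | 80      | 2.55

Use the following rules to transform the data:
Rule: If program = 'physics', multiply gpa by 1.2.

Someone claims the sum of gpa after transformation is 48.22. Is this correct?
No, the correct result is 28.22.

Step 1: Calculate the correct sum after transformation
Step 2: Apply multiplier 1.2 to records where program = 'physics'
Step 3: Correct result = 28.22
Step 4: Claimed result = 48.22
Step 5: 28.22 ≠ 48.22
Conclusion: The claimed result is incorrect. The correct answer is 28.22.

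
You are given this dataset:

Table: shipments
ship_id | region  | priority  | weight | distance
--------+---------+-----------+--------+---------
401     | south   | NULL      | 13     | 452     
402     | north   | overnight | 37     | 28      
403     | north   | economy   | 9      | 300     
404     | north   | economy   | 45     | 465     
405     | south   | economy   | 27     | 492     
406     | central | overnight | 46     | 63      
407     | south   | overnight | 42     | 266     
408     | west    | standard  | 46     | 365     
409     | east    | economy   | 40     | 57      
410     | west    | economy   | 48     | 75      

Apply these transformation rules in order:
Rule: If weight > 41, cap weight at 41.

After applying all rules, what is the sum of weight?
331

Step 1: 5 records have weight > 41
Step 2: These records originally summed to 227
Step 3: After capping: 5 × 41 = 205
Step 4: Unaffected records sum: 126
Step 5: Final sum = 205 + 126 = 331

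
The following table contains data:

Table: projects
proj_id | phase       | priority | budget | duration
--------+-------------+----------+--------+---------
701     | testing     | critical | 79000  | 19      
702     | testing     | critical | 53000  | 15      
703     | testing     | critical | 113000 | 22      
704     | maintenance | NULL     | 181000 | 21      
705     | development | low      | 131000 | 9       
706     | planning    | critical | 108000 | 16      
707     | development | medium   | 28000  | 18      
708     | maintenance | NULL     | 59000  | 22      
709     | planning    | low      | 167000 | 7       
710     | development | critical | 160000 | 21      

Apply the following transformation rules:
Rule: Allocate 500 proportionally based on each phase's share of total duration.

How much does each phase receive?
development: 141.18, maintenance: 126.47, planning: 67.65, testing: 164.71

Step 1: Calculate total duration = 170
Step 2: Calculate each phase's proportion:
  development: 48/170 = 28.24% → 141.18
  maintenance: 43/170 = 25.29% → 126.47
  planning: 23/170 = 13.53% → 67.65
  testing: 56/170 = 32.94% → 164.71
Step 3: Verify: sum of allocations ≈ 500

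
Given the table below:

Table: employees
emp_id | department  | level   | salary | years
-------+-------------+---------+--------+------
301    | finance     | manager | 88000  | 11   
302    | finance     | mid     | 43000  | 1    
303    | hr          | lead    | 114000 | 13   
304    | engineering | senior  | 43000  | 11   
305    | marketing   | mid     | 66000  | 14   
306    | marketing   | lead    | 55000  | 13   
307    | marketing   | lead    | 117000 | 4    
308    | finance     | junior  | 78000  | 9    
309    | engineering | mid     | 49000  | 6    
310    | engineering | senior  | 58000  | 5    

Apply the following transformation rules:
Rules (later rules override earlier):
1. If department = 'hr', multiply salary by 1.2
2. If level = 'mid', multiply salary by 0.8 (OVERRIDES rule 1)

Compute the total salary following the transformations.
702200.0

Step 1: Rule 2 takes priority for records with level = 'mid'
  - 3 records: 158000 × 0.8 = 126400.0
Step 2: Rule 1 applies to remaining records with department = 'hr'
  - 1 records: 114000 × 1.2 = 136800.0
Step 3: Other records unchanged: 439000
Step 4: Final sum = 126400.0 + 136800.0 + 439000 = 702200.0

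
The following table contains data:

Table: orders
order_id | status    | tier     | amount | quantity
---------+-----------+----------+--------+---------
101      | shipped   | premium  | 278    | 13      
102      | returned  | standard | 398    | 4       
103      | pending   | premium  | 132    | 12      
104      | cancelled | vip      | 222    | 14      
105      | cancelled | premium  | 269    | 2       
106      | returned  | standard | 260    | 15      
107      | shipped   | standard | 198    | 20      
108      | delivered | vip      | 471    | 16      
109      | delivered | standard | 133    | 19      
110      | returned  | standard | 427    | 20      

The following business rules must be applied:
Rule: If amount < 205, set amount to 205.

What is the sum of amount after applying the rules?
2940

Step 1: 3 records have amount < 205
Step 2: These records originally summed to 463
Step 3: After setting to minimum: 3 × 205 = 615
Step 4: Unaffected records sum: 2325
Step 5: Final sum = 615 + 2325 = 2940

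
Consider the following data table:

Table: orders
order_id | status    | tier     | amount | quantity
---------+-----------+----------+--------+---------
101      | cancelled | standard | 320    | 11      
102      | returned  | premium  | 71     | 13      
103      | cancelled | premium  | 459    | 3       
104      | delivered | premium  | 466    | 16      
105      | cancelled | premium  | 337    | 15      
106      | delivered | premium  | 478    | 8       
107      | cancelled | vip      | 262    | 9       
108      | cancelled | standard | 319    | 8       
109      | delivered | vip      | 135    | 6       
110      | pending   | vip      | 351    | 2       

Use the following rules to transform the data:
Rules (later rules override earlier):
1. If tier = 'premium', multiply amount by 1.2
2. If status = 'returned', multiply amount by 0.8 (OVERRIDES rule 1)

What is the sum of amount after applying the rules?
3531.8

Step 1: Rule 2 takes priority for records with status = 'returned'
  - 1 records: 71 × 0.8 = 56.8
Step 2: Rule 1 applies to remaining records with tier = 'premium'
  - 4 records: 1740 × 1.2 = 2088.0
Step 3: Other records unchanged: 1387
Step 4: Final sum = 56.8 + 2088.0 + 1387 = 3531.8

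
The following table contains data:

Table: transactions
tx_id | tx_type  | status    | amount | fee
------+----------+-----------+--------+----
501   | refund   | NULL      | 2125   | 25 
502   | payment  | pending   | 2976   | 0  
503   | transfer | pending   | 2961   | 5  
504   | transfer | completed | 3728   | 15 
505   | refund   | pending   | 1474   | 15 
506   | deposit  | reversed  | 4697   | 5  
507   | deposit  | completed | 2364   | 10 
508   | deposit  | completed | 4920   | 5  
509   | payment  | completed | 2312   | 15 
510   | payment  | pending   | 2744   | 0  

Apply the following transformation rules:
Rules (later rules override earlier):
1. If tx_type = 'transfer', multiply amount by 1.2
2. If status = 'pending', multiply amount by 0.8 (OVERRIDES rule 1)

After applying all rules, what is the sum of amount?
29015.6

Step 1: Rule 2 takes priority for records with status = 'pending'
  - 4 records: 10155 × 0.8 = 8124.0
Step 2: Rule 1 applies to remaining records with tx_type = 'transfer'
  - 1 records: 3728 × 1.2 = 4473.6
Step 3: Other records unchanged: 16418
Step 4: Final sum = 8124.0 + 4473.6 + 16418 = 29015.6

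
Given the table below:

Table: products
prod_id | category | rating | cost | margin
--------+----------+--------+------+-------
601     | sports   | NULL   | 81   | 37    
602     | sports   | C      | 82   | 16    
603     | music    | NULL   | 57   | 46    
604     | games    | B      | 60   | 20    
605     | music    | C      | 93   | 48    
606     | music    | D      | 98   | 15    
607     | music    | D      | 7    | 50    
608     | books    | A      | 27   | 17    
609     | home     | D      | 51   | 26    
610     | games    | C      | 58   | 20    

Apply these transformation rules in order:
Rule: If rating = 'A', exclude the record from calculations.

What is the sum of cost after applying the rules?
587

Step 1: Identify records where rating = 'A'
Step 2: The excluded records sum to 27
Step 3: Original total cost = 614
Step 4: Remaining total = 614 - 27 = 587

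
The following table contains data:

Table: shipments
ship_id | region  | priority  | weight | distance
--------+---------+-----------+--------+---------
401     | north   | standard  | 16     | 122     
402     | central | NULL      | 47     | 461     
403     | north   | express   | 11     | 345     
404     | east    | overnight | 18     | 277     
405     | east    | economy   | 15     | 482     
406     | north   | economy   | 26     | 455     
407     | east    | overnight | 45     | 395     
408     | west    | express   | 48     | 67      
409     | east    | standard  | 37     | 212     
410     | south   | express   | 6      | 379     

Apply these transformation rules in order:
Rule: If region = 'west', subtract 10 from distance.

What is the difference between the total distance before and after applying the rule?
10

Step 1: Original sum of distance = 3195
Step 2: 1 records have region = 'west'
Step 3: Each affected record changes by -10
Step 4: Total change = 1 × -10 = -10
Step 5: New sum = 3195 + -10 = 3185
Step 6: Difference = |3185 - 3195| = 10
        (Sum decreased by 10)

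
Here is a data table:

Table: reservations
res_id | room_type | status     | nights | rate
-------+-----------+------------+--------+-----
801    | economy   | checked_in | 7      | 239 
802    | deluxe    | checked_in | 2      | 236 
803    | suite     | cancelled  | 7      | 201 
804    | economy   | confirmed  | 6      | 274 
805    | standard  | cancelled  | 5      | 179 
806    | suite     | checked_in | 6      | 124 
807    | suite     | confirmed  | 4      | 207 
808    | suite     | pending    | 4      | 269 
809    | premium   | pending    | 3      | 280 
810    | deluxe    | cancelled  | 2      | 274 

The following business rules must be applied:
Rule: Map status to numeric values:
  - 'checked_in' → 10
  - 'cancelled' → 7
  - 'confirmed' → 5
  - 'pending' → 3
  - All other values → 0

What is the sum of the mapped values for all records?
67

Step 1: Apply mapping to each record
Step 2: Count by status:
  'checked_in': 3 records × 10 = 30
  'cancelled': 3 records × 7 = 21
  'confirmed': 2 records × 5 = 10
  'pending': 2 records × 3 = 6
Step 3: Sum all mapped values = 67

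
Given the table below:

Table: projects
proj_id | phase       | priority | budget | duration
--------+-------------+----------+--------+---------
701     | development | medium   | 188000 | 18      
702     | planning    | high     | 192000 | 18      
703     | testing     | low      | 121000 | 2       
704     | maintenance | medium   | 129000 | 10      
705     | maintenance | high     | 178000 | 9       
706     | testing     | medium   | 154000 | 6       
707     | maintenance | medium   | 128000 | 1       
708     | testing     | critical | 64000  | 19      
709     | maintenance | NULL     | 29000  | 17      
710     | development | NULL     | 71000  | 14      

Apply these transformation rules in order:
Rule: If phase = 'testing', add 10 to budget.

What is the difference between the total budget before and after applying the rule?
30

Step 1: Original sum of budget = 1254000
Step 2: 3 records have phase = 'testing'
Step 3: Each affected record changes by 10
Step 4: Total change = 3 × 10 = 30
Step 5: New sum = 1254000 + 30 = 1254030
Step 6: Difference = |1254030 - 1254000| = 30
        (Sum increased by 30)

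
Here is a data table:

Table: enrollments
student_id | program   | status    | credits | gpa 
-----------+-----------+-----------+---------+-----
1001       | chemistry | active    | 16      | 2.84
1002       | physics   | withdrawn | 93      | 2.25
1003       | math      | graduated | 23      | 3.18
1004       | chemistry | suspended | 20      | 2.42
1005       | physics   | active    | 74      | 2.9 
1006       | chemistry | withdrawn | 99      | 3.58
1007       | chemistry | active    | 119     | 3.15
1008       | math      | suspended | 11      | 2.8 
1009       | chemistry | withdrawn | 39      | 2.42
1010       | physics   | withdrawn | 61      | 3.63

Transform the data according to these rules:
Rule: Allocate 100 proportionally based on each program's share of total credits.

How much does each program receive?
chemistry: 52.79, math: 6.13, physics: 41.08

Step 1: Calculate total credits = 555
Step 2: Calculate each program's proportion:
  chemistry: 293/555 = 52.79% → 52.79
  math: 34/555 = 6.13% → 6.13
  physics: 228/555 = 41.08% → 41.08
Step 3: Verify: sum of allocations ≈ 100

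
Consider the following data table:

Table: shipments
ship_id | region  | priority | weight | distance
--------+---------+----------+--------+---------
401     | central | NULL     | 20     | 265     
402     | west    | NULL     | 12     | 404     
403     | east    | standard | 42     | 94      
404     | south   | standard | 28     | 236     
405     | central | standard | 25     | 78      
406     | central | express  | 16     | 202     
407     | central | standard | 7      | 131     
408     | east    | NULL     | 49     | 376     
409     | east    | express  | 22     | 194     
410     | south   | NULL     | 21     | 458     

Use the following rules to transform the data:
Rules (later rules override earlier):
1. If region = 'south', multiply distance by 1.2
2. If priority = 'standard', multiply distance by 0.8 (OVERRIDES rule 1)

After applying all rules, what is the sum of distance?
2421.8

Step 1: Rule 2 takes priority for records with priority = 'standard'
  - 4 records: 539 × 0.8 = 431.2
Step 2: Rule 1 applies to remaining records with region = 'south'
  - 1 records: 458 × 1.2 = 549.6
Step 3: Other records unchanged: 1441
Step 4: Final sum = 431.2 + 549.6 + 1441 = 2421.8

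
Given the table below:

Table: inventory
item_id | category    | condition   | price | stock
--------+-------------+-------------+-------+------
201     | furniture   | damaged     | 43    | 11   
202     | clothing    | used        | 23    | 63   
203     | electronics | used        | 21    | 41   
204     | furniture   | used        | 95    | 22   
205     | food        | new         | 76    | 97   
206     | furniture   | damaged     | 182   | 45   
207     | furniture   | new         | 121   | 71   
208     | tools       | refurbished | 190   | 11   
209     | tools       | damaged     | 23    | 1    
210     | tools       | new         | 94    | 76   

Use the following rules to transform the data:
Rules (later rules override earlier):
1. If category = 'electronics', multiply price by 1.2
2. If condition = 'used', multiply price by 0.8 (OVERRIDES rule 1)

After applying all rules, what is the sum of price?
840.2

Step 1: Rule 2 takes priority for records with condition = 'used'
  - 3 records: 139 × 0.8 = 111.2
Step 2: Rule 1 applies to remaining records with category = 'electronics'
  - 0 records: 0 × 1.2 = 0.0
Step 3: Other records unchanged: 729
Step 4: Final sum = 111.2 + 0.0 + 729 = 840.2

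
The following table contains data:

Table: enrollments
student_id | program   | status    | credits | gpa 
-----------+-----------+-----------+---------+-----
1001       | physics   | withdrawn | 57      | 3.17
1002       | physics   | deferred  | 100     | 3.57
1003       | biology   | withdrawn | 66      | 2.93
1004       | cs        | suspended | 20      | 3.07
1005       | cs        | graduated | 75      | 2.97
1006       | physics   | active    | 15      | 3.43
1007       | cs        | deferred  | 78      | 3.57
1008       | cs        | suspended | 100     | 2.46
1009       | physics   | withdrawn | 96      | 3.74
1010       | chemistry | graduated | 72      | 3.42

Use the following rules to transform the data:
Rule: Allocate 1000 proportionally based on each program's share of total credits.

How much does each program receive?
biology: 97.2, chemistry: 106.04, cs: 402.06, physics: 394.7

Step 1: Calculate total credits = 679
Step 2: Calculate each program's proportion:
  biology: 66/679 = 9.72% → 97.2
  chemistry: 72/679 = 10.60% → 106.04
  cs: 273/679 = 40.21% → 402.06
  physics: 268/679 = 39.47% → 394.7
Step 3: Verify: sum of allocations ≈ 1000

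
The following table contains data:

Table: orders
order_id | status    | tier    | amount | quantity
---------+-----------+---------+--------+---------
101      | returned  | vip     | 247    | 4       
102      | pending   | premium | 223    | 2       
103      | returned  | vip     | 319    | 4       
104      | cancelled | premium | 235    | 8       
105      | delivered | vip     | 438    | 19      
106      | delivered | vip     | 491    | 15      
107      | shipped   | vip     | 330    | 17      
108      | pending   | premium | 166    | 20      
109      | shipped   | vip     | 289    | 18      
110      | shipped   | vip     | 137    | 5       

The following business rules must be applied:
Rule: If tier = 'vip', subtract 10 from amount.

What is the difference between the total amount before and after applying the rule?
70

Step 1: Original sum of amount = 2875
Step 2: 7 records have tier = 'vip'
Step 3: Each affected record changes by -10
Step 4: Total change = 7 × -10 = -70
Step 5: New sum = 2875 + -70 = 2805
Step 6: Difference = |2805 - 2875| = 70
        (Sum decreased by 70)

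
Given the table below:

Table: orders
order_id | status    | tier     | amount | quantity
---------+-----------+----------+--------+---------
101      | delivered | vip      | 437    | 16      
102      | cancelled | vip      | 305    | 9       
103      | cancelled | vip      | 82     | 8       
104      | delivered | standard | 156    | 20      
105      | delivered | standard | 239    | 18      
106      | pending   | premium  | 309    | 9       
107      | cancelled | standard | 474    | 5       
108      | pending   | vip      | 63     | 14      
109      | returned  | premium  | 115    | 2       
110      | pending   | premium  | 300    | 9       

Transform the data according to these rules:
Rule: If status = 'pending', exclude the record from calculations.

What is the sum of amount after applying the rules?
1808

Step 1: Identify records where status = 'pending'
Step 2: The excluded records sum to 672
Step 3: Original total amount = 2480
Step 4: Remaining total = 2480 - 672 = 1808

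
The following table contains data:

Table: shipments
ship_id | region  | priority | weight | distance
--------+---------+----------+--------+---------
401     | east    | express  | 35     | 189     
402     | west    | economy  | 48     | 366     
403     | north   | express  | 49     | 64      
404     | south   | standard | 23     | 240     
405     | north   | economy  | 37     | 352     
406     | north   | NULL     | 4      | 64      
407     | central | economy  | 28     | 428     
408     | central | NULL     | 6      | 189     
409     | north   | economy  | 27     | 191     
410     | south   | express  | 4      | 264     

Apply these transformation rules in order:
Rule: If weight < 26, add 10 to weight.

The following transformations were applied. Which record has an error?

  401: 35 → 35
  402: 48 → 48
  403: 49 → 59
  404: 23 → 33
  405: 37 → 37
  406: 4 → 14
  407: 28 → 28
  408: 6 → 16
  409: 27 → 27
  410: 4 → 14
Record 403 has an error. The correct transformed value should be 49, not 59.

Step 1: Check each record against the rule
Step 2: Record 403 has weight = 49
Step 3: Since 49 >= 26, the bonus should not have been applied
Step 4: Correct value = 49, but claimed value = 59
Conclusion: Record 403 has the error.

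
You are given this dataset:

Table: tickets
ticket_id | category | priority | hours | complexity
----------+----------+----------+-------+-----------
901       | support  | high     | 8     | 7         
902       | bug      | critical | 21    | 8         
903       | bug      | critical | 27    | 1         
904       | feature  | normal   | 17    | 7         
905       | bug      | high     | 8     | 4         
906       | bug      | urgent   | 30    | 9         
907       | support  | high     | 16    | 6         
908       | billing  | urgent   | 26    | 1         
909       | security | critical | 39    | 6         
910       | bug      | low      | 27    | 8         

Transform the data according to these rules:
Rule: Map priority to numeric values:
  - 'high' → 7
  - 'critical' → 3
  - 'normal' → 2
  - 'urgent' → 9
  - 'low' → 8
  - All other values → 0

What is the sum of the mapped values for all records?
58

Step 1: Apply mapping to each record
Step 2: Count by status:
  'high': 3 records × 7 = 21
  'critical': 3 records × 3 = 9
  'normal': 1 records × 2 = 2
  'urgent': 2 records × 9 = 18
  'low': 1 records × 8 = 8
Step 3: Sum all mapped values = 58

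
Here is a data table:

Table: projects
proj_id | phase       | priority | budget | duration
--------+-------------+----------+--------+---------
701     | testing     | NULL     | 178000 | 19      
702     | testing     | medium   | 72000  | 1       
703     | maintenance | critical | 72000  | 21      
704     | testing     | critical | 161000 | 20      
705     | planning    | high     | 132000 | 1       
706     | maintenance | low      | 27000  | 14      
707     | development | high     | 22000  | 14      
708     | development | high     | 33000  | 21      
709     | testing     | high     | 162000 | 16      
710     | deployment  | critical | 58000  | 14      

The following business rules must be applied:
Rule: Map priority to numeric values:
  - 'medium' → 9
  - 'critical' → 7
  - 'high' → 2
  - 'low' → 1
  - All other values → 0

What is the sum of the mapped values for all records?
39

Step 1: Apply mapping to each record
Step 2: Count by status:
  'medium': 1 records × 9 = 9
  'critical': 3 records × 7 = 21
  'high': 4 records × 2 = 8
  'low': 1 records × 1 = 1
Step 3: Sum all mapped values = 39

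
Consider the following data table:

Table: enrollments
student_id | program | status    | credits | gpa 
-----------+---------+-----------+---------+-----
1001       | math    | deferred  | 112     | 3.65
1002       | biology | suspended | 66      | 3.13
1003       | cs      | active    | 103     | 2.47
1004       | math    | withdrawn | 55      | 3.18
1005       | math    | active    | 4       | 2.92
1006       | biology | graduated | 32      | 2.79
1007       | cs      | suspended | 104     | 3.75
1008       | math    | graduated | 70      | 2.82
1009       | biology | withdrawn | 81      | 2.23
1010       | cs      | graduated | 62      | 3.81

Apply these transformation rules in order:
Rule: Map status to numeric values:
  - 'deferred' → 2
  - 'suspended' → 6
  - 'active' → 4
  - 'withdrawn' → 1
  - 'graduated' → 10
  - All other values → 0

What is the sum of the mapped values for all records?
54

Step 1: Apply mapping to each record
Step 2: Count by status:
  'deferred': 1 records × 2 = 2
  'suspended': 2 records × 6 = 12
  'active': 2 records × 4 = 8
  'withdrawn': 2 records × 1 = 2
  'graduated': 3 records × 10 = 30
Step 3: Sum all mapped values = 54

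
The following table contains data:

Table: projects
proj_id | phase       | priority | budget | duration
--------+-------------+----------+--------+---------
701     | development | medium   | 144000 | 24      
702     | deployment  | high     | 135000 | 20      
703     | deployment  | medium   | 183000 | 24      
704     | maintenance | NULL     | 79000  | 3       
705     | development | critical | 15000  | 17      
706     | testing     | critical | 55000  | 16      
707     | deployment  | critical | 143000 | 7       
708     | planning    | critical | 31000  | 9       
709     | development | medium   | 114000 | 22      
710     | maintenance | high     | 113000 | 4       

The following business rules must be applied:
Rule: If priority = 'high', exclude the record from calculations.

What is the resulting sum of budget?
764000

Step 1: Identify records where priority = 'high'
Step 2: The excluded records sum to 248000
Step 3: Original total budget = 1012000
Step 4: Remaining total = 1012000 - 248000 = 764000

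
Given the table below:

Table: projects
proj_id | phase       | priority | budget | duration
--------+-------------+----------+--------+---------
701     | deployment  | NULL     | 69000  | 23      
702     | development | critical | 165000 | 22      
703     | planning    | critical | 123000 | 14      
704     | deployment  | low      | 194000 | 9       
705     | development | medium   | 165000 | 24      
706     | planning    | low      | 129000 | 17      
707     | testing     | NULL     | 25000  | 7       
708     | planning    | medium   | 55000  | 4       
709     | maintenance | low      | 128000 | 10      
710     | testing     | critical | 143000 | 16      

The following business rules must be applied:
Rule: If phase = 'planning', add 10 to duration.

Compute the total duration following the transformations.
176

Step 1: Count records where phase = 'planning': 3
Step 2: Total bonus added: 3 × 10 = 30
Step 3: Original sum of duration: 146
Step 4: Final sum = 146 + 30 = 176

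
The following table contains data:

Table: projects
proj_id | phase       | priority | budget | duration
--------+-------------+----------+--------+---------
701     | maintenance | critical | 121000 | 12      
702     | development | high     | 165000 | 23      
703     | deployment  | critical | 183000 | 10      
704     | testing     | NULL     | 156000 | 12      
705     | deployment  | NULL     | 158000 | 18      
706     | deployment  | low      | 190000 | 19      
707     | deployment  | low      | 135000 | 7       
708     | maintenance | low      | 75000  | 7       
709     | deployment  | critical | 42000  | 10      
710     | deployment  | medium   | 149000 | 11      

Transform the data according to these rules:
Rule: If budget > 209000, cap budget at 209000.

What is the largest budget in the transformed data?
190000

Step 1: Original maximum budget = 190000
Step 2: Check cap of 209000 against maximum
Step 3: No records exceed the cap (max 190000 <= cap 209000), so no capping applies
Step 4: Maximum after transformation = 190000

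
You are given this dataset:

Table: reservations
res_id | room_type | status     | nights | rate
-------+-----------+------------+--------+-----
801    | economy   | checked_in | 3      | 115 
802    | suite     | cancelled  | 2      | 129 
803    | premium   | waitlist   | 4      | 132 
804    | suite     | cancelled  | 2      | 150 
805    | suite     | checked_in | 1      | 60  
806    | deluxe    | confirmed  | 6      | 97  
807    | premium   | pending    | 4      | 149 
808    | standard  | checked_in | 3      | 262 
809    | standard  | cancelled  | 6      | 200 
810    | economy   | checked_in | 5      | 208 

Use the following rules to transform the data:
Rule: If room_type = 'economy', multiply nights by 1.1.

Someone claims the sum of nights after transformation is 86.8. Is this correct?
No, the correct result is 36.8.

Step 1: Calculate the correct sum after transformation
Step 2: Apply multiplier 1.1 to records where room_type = 'economy'
Step 3: Correct result = 36.8
Step 4: Claimed result = 86.8
Step 5: 36.8 ≠ 86.8
Conclusion: The claimed result is incorrect. The correct answer is 36.8.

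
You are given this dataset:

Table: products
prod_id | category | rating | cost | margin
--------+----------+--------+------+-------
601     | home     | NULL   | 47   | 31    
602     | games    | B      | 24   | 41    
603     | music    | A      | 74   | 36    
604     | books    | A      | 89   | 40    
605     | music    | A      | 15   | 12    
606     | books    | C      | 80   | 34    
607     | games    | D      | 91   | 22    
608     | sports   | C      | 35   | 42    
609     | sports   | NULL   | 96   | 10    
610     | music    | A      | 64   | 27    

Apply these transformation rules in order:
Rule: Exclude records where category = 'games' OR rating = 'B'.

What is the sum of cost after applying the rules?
500

Step 1: Find records where category = 'games' OR rating = 'B'
Step 2: 2 records match, summing to 115
Step 3: Original sum: 615
Step 4: Remaining sum = 615 - 115 = 500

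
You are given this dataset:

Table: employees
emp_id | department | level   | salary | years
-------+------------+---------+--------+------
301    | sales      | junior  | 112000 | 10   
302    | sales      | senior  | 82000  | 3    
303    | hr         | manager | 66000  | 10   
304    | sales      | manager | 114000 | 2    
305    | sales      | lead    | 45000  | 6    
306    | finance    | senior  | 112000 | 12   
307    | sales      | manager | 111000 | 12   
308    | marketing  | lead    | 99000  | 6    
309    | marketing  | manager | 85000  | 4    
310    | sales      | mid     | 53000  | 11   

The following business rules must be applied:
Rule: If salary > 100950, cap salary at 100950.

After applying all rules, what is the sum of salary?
833800

Step 1: 4 records have salary > 100950
Step 2: These records originally summed to 449000
Step 3: After capping: 4 × 100950 = 403800
Step 4: Unaffected records sum: 430000
Step 5: Final sum = 403800 + 430000 = 833800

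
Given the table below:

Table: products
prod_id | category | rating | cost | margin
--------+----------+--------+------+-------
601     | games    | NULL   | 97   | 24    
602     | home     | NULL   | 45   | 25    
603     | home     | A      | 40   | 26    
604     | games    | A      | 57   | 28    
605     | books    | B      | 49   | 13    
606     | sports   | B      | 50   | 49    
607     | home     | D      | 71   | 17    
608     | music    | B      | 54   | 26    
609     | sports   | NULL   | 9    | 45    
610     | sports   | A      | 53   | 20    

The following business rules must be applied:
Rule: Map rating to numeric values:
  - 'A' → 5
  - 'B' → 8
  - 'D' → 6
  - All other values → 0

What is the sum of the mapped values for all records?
45

Step 1: Apply mapping to each record
Step 2: Count by status:
  'A': 3 records × 5 = 15
  'B': 3 records × 8 = 24
  'D': 1 records × 6 = 6
Step 3: Sum all mapped values = 45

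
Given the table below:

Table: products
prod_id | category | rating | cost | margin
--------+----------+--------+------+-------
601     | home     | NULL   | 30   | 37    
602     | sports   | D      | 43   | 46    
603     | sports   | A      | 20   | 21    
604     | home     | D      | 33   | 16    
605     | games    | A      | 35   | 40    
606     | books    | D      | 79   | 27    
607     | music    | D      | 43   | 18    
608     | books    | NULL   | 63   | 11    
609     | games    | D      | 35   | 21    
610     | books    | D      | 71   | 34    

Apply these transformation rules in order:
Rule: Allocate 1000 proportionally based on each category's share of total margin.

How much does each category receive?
books: 265.68, games: 225.09, home: 195.57, music: 66.42, sports: 247.23

Step 1: Calculate total margin = 271
Step 2: Calculate each category's proportion:
  books: 72/271 = 26.57% → 265.68
  games: 61/271 = 22.51% → 225.09
  home: 53/271 = 19.56% → 195.57
  music: 18/271 = 6.64% → 66.42
  sports: 67/271 = 24.72% → 247.23
Step 3: Verify: sum of allocations ≈ 1000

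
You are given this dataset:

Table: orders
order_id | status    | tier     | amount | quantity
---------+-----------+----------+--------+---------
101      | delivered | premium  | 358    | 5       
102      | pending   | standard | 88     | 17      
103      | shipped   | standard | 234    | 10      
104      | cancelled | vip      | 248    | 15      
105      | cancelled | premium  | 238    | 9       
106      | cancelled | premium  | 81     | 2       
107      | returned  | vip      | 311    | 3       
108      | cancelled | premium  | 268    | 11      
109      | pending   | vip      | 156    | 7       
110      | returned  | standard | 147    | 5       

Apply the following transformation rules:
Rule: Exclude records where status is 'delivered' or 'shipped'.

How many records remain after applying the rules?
8

Step 1: Count records to exclude
  - 1 (delivered) + 1 (shipped) = 2 records
Step 2: Total records: 10
Step 3: Remaining = 10 - 2 = 8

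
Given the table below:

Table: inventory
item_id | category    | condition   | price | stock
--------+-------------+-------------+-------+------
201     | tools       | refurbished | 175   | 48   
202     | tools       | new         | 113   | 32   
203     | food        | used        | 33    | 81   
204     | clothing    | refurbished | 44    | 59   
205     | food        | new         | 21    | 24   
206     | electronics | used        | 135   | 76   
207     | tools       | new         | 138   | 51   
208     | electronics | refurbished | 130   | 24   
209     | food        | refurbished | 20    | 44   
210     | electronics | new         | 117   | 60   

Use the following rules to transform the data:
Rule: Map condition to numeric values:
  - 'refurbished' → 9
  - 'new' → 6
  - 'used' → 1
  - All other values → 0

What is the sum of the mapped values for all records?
62

Step 1: Apply mapping to each record
Step 2: Count by status:
  'refurbished': 4 records × 9 = 36
  'new': 4 records × 6 = 24
  'used': 2 records × 1 = 2
Step 3: Sum all mapped values = 62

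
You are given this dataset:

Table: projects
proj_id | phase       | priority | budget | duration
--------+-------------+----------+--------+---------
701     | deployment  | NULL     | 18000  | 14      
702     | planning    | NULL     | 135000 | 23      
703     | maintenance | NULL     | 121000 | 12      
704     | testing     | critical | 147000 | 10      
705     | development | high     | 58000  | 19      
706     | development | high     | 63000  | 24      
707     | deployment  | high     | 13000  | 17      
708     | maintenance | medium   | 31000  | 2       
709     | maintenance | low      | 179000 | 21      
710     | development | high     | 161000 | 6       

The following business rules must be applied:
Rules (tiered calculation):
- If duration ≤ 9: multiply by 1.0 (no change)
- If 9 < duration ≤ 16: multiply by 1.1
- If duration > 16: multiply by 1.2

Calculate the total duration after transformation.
172.4

Step 1: Tier 1 (duration ≤ 9): 2 records, sum = 8 × 1.0 = 8.0
Step 2: Tier 2 (9 < duration ≤ 16): 3 records, sum = 36 × 1.1 = 39.6
Step 3: Tier 3 (duration > 16): 5 records, sum = 104 × 1.2 = 124.8
Step 4: Final sum = 8.0 + 39.6 + 124.8 = 172.4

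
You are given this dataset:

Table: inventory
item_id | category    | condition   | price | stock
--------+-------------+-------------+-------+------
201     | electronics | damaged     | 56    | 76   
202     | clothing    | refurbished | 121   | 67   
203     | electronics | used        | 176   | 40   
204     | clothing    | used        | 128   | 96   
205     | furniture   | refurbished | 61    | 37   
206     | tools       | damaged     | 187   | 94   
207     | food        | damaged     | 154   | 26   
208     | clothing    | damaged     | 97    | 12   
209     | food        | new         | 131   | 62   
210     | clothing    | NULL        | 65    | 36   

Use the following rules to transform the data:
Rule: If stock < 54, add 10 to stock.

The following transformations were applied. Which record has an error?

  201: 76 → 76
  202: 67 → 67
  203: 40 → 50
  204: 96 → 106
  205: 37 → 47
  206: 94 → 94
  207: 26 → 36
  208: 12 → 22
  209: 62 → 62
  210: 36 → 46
Record 204 has an error. The correct transformed value should be 96, not 106.

Step 1: Check each record against the rule
Step 2: Record 204 has stock = 96
Step 3: Since 96 >= 54, the bonus should not have been applied
Step 4: Correct value = 96, but claimed value = 106
Conclusion: Record 204 has the error.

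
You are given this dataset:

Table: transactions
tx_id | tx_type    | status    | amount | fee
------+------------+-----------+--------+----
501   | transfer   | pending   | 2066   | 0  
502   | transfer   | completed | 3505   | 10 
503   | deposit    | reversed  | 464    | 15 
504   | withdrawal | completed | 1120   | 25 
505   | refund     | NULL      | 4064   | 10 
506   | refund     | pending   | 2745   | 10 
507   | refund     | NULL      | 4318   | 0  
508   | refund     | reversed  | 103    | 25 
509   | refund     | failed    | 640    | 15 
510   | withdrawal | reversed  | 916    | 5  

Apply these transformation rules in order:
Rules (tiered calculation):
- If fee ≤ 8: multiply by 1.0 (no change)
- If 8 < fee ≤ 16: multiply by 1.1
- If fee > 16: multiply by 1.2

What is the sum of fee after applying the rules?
131.0

Step 1: Tier 1 (fee ≤ 8): 3 records, sum = 5 × 1.0 = 5.0
Step 2: Tier 2 (8 < fee ≤ 16): 5 records, sum = 60 × 1.1 = 66.0
Step 3: Tier 3 (fee > 16): 2 records, sum = 50 × 1.2 = 60.0
Step 4: Final sum = 5.0 + 66.0 + 60.0 = 131.0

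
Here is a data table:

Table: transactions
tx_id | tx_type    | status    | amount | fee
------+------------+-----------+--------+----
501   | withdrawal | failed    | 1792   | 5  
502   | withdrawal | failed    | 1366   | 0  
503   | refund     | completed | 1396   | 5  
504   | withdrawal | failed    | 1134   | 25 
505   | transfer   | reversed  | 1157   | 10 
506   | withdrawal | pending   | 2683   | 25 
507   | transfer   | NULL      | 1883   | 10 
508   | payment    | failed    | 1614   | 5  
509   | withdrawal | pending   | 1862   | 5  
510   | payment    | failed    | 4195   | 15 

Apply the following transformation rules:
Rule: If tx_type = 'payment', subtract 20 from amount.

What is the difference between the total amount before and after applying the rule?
40

Step 1: Original sum of amount = 19082
Step 2: 2 records have tx_type = 'payment'
Step 3: Each affected record changes by -20
Step 4: Total change = 2 × -20 = -40
Step 5: New sum = 19082 + -40 = 19042
Step 6: Difference = |19042 - 19082| = 40
        (Sum decreased by 40)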